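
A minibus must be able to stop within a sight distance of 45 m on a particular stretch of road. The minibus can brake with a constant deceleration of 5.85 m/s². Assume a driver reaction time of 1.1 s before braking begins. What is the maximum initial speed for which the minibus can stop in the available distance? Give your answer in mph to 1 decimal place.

Stopping distance: v·t_r + v²/(2a) = 45 with t_r = 1.1 s and a = 5.850 m/s².
So v² + 12.870 v − 526.50 = 0.
Positive root: v = −a·t_r + √((a·t_r)² + 2a·d) = −6.435 + √(41.409 + 526.50) = 17.3958 m/s.
17.3958 m/s ÷ 0.44704 = 38.913 mph.

Maximum speed ≈ 38.9 mph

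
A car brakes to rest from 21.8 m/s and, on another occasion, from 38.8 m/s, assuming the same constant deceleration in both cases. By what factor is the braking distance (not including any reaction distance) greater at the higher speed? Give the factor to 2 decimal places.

Factor ≈ 3.17

Braking distance d = v²/(2a), so with a fixed, d ∝ v².
Factor = (38.8/21.8)² = 1.7798² = 3.1677.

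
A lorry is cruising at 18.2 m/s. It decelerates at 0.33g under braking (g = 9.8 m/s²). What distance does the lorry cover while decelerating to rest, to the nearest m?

a = 0.33 × 9.8 = 3.234 m/s².
Braking distance = v²/(2a) = 18.2000² / (2 × 3.234) = 331.240 / 6.468 = 51.212 m.

Braking distance ≈ 51 m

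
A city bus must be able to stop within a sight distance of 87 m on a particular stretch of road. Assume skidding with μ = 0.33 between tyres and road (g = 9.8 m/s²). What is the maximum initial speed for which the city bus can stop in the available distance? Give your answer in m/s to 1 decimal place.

Maximum speed ≈ 23.7 m/s

a = μg = 0.33 × 9.8 = 3.234 m/s².
v²/(2a) = d ⇒ v = √(2 × 3.234 × 87) = √562.72 = 23.7217 m/s.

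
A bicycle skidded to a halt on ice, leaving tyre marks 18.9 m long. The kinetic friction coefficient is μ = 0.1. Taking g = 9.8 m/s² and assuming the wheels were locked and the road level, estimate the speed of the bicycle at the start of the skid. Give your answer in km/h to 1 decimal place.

Deceleration a = μg = 0.1 × 9.8 = 0.980 m/s².
v = √(2a·d) = √(2 × 0.980 × 18.9) = √37.044 = 6.0864 m/s.
= 6.0864 × 3.6 = 21.911 km/h.

Initial speed ≈ 21.9 km/h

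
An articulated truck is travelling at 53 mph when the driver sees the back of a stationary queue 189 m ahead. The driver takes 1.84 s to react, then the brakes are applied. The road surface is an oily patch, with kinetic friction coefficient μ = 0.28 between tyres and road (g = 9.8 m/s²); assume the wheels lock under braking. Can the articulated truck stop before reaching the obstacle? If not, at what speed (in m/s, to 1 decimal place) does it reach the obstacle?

Yes — it stops about 43.1 m short of the obstacle, so it never reaches it

53 mph × 0.44704 = 23.6931 m/s.
a = μg = 0.28 × 9.8 = 2.744 m/s².
Reaction distance = 23.6931 × 1.84 = 43.595 m.
Braking distance = v²/(2a) = 561.363 / 5.488 = 102.289 m.
Total stopping distance = 43.595 + 102.289 = 145.884 m, vs 189 m available — it stops with 189 − 145.884 = 43.116 m to spare.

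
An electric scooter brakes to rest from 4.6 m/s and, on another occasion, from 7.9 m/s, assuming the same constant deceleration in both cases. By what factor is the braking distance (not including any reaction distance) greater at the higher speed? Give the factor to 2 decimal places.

Factor ≈ 2.95

Braking distance d = v²/(2a), so with a fixed, d ∝ v².
Factor = (7.9/4.6)² = 1.7174² = 2.9495.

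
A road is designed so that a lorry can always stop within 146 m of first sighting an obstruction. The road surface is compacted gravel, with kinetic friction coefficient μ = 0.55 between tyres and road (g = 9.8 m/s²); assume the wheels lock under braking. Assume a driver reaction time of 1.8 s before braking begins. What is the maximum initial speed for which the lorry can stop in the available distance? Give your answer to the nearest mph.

a = μg = 0.55 × 9.8 = 5.390 m/s².
Stopping distance: v·t_r + v²/(2a) = 146 with t_r = 1.8 s and a = 5.390 m/s².
So v² + 19.404 v − 1573.88 = 0.
Positive root: v = −a·t_r + √((a·t_r)² + 2a·d) = −9.702 + √(94.129 + 1573.88) = 31.1393 m/s.
31.1393 m/s ÷ 0.44704 = 69.657 mph.

Maximum speed ≈ 70 mph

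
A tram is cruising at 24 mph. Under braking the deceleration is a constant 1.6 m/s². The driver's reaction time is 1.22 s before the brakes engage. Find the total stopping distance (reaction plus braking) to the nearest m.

Total stopping distance ≈ 49 m

24 mph × 0.44704 = 10.7290 m/s.
Reaction distance = v·t_r = 10.7290 × 1.22 = 13.089 m.
Braking distance = v²/(2a) = 10.7290² / (2 × 1.600) = 115.111 / 3.200 = 35.972 m.
Total = 13.089 + 35.972 = 49.061 m.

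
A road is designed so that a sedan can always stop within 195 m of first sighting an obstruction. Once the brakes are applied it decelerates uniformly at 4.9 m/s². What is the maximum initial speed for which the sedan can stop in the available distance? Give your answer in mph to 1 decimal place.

v²/(2a) = d ⇒ v = √(2 × 4.900 × 195) = √1911.00 = 43.7150 m/s.
43.7150 m/s ÷ 0.44704 = 97.788 mph.

Maximum speed ≈ 97.8 mph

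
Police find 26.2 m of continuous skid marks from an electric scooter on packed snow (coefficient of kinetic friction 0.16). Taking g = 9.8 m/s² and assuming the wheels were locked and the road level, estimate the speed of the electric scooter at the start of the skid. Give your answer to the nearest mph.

Initial speed ≈ 20 mph

Deceleration a = μg = 0.16 × 9.8 = 1.568 m/s².
v = √(2a·d) = √(2 × 1.568 × 26.2) = √82.163 = 9.0644 m/s.
= 9.0644 ÷ 0.44704 = 20.276 mph.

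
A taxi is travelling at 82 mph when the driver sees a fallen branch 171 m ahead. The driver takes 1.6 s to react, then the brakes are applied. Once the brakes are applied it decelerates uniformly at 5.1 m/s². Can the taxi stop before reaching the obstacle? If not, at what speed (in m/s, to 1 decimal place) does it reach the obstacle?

82 mph × 0.44704 = 36.6573 m/s.
Reaction distance = 36.6573 × 1.6 = 58.652 m.
Braking distance needed to stop: v²/(2a) = 1343.758 / 10.200 = 131.741 m, so total needed = 58.652 + 131.741 = 190.393 m > 171 m — it cannot stop.
Distance remaining when braking begins: 171 − 58.652 = 112.348 m.
v² = v₀² − 2a·d = 1343.758 − 2 × 5.100 × 112.348 = 197.808 m²/s².
v = √197.808 = 14.064 m/s.

No — it strikes the obstacle at 14.1 m/s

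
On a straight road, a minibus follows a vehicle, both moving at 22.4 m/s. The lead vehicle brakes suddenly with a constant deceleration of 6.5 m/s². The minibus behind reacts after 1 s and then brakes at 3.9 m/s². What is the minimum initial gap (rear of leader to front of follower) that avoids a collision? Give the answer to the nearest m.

Leader travels v²/(2a_L) = 501.760 / 13.000 = 38.597 m before stopping.
Follower covers v·t_r = 22.4000 × 1 = 22.400 m while reacting, then v²/(2a_F) = 501.760 / 7.800 = 64.328 m while braking, for a total of 22.400 + 64.328 = 86.728 m.
Since a_F ≤ a_L and the follower starts braking later, the follower is never slower than the leader, so the closest approach is when both have stopped.
Minimum gap = 86.728 − 38.597 = 48.131 m.

Minimum gap ≈ 48 m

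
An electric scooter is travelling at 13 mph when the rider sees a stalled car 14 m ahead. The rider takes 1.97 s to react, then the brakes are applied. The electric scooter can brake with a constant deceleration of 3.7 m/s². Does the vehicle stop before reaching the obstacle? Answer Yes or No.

13 mph × 0.44704 = 5.8115 m/s.
Reaction distance = 5.8115 × 1.97 = 11.449 m.
Braking distance = v²/(2a) = 33.774 / 7.400 = 4.564 m.
Total stopping distance = 11.449 + 4.564 = 16.013 m, vs 14 m available — it cannot stop in time and overshoots by 16.013 − 14 = 2.013 m.

No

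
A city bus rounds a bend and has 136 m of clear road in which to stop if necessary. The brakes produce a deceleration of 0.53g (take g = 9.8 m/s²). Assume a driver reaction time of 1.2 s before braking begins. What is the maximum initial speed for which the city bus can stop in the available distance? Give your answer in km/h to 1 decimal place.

a = 0.53 × 9.8 = 5.194 m/s².
Stopping distance: v·t_r + v²/(2a) = 136 with t_r = 1.2 s and a = 5.194 m/s².
So v² + 12.466 v − 1412.77 = 0.
Positive root: v = −a·t_r + √((a·t_r)² + 2a·d) = −6.233 + √(38.850 + 1412.77) = 31.8671 m/s.
31.8671 m/s × 3.6 = 114.722 km/h.

Maximum speed ≈ 114.7 km/h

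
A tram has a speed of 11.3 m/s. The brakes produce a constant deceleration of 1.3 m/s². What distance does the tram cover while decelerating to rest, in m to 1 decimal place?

Braking distance = v²/(2a) = 11.3000² / (2 × 1.300) = 127.690 / 2.600 = 49.112 m.

Braking distance ≈ 49.1 m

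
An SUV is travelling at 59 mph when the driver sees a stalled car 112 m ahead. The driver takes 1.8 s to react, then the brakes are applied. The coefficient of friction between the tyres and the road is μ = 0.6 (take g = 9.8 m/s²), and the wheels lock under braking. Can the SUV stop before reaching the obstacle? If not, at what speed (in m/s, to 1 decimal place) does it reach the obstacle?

59 mph × 0.44704 = 26.3754 m/s.
a = μg = 0.6 × 9.8 = 5.880 m/s².
Reaction distance = 26.3754 × 1.8 = 47.476 m.
Braking distance = v²/(2a) = 695.662 / 11.760 = 59.155 m.
Total stopping distance = 47.476 + 59.155 = 106.631 m, vs 112 m available — it stops with 112 − 106.631 = 5.369 m to spare.

Yes — it stops about 5.4 m short of the obstacle, so it never reaches it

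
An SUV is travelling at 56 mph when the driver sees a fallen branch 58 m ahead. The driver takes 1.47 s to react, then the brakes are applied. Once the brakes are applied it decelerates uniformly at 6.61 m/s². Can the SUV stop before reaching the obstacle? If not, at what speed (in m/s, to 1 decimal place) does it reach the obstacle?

56 mph × 0.44704 = 25.0342 m/s.
Reaction distance = 25.0342 × 1.47 = 36.800 m.
Braking distance needed to stop: v²/(2a) = 626.711 / 13.220 = 47.406 m, so total needed = 36.800 + 47.406 = 84.206 m > 58 m — it cannot stop.
Distance remaining when braking begins: 58 − 36.800 = 21.200 m.
v² = v₀² − 2a·d = 626.711 − 2 × 6.610 × 21.200 = 346.447 m²/s².
v = √346.447 = 18.613 m/s.

No — it strikes the obstacle at 18.6 m/s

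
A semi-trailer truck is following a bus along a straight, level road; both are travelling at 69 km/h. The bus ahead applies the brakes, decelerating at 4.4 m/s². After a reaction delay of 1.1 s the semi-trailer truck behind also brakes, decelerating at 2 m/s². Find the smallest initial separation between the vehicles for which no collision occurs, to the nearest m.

69 km/h ÷ 3.6 = 19.1667 m/s.
Leader travels v²/(2a_L) = 367.362 / 8.800 = 41.746 m before stopping.
Follower covers v·t_r = 19.1667 × 1.1 = 21.083 m while reacting, then v²/(2a_F) = 367.362 / 4.000 = 91.841 m while braking, for a total of 21.083 + 91.841 = 112.924 m.
Since a_F ≤ a_L and the follower starts braking later, the follower is never slower than the leader, so the closest approach is when both have stopped.
Minimum gap = 112.924 − 41.746 = 71.178 m.

Minimum gap ≈ 71 m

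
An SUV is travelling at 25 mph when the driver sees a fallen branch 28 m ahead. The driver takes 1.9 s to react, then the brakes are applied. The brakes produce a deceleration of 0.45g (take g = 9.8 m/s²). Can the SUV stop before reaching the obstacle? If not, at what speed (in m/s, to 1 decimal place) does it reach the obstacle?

25 mph × 0.44704 = 11.1760 m/s.
a = 0.45 × 9.8 = 4.410 m/s².
Reaction distance = 11.1760 × 1.9 = 21.234 m.
Braking distance needed to stop: v²/(2a) = 124.903 / 8.820 = 14.161 m, so total needed = 21.234 + 14.161 = 35.395 m > 28 m — it cannot stop.
Distance remaining when braking begins: 28 − 21.234 = 6.766 m.
v² = v₀² − 2a·d = 124.903 − 2 × 4.410 × 6.766 = 65.227 m²/s².
v = √65.227 = 8.076 m/s.

No — it strikes the obstacle at 8.1 m/s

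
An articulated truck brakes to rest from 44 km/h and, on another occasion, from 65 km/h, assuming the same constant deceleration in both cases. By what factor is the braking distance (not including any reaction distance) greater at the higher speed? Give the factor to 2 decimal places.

Braking distance d = v²/(2a), so with a fixed, d ∝ v².
Factor = (65/44)² = 1.4773² = 2.1824.

Factor ≈ 2.18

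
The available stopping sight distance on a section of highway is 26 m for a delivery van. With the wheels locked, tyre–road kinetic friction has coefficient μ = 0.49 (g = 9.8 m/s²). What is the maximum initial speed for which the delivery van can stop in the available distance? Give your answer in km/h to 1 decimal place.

a = μg = 0.49 × 9.8 = 4.802 m/s².
v²/(2a) = d ⇒ v = √(2 × 4.802 × 26) = √249.70 = 15.8019 m/s.
15.8019 m/s × 3.6 = 56.887 km/h.

Maximum speed ≈ 56.9 km/h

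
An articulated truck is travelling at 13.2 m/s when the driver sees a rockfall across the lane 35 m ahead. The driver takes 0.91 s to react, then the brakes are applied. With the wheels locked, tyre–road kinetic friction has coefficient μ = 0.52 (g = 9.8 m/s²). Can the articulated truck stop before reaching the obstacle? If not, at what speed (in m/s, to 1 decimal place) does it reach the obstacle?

Yes — it stops about 5.9 m short of the obstacle, so it never reaches it

a = μg = 0.52 × 9.8 = 5.096 m/s².
Reaction distance = 13.2000 × 0.91 = 12.012 m.
Braking distance = v²/(2a) = 174.240 / 10.192 = 17.096 m.
Total stopping distance = 12.012 + 17.096 = 29.108 m, vs 35 m available — it stops with 35 − 29.108 = 5.892 m to spare.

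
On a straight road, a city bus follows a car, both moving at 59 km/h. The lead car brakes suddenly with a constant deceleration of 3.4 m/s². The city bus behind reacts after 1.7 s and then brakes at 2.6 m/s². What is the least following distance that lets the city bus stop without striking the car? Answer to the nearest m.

Minimum gap ≈ 40 m

59 km/h ÷ 3.6 = 16.3889 m/s.
Leader travels v²/(2a_L) = 268.596 / 6.800 = 39.499 m before stopping.
Follower covers v·t_r = 16.3889 × 1.7 = 27.861 m while reacting, then v²/(2a_F) = 268.596 / 5.200 = 51.653 m while braking, for a total of 27.861 + 51.653 = 79.514 m.
Since a_F ≤ a_L and the follower starts braking later, the follower is never slower than the leader, so the closest approach is when both have stopped.
Minimum gap = 79.514 − 39.499 = 40.015 m.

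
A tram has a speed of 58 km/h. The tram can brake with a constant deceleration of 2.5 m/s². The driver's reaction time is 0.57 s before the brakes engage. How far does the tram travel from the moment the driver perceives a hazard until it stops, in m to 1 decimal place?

Total stopping distance ≈ 61.1 m

58 km/h ÷ 3.6 = 16.1111 m/s.
Reaction distance = v·t_r = 16.1111 × 0.57 = 9.183 m.
Braking distance = v²/(2a) = 16.1111² / (2 × 2.500) = 259.568 / 5.000 = 51.914 m.
Total = 9.183 + 51.914 = 61.097 m.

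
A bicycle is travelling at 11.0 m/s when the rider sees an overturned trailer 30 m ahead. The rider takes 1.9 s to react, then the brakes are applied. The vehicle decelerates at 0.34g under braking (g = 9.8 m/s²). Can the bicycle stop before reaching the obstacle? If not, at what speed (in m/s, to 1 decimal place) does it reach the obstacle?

No — it strikes the obstacle at 7.8 m/s

a = 0.34 × 9.8 = 3.332 m/s².
Reaction distance = 11.0000 × 1.9 = 20.900 m.
Braking distance needed to stop: v²/(2a) = 121.000 / 6.664 = 18.157 m, so total needed = 20.900 + 18.157 = 39.057 m > 30 m — it cannot stop.
Distance remaining when braking begins: 30 − 20.900 = 9.100 m.
v² = v₀² − 2a·d = 121.000 − 2 × 3.332 × 9.100 = 60.358 m²/s².
v = √60.358 = 7.769 m/s.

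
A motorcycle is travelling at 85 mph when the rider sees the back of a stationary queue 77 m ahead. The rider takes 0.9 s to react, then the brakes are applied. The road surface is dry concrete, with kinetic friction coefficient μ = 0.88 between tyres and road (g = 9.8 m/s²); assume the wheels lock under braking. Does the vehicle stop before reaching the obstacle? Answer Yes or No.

85 mph × 0.44704 = 37.9984 m/s.
a = μg = 0.88 × 9.8 = 8.624 m/s².
Reaction distance = 37.9984 × 0.9 = 34.199 m.
Braking distance = v²/(2a) = 1443.878 / 17.248 = 83.713 m.
Total stopping distance = 34.199 + 83.713 = 117.912 m, vs 77 m available — it cannot stop in time and overshoots by 117.912 − 77 = 40.912 m.

No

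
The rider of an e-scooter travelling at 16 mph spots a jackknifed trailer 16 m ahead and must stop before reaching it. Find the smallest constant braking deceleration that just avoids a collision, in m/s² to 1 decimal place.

Required deceleration ≈ 1.6 m/s²

16 mph × 0.44704 = 7.1526 m/s.
v² = 2a·d ⇒ a = v²/(2d) = 7.1526² / (2 × 16.000) = 51.160 / 32.000 = 1.5987 m/s².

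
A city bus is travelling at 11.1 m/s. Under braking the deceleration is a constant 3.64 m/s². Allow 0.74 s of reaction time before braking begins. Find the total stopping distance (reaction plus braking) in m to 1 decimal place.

Total stopping distance ≈ 25.1 m

Reaction distance = v·t_r = 11.1000 × 0.74 = 8.214 m.
Braking distance = v²/(2a) = 11.1000² / (2 × 3.640) = 123.210 / 7.280 = 16.924 m.
Total = 8.214 + 16.924 = 25.138 m.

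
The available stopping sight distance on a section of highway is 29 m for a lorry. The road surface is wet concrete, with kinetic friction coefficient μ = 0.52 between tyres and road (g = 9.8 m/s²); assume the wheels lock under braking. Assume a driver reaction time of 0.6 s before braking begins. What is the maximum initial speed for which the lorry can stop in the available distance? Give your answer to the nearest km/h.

Maximum speed ≈ 52 km/h

a = μg = 0.52 × 9.8 = 5.096 m/s².
Stopping distance: v·t_r + v²/(2a) = 29 with t_r = 0.6 s and a = 5.096 m/s².
So v² + 6.115 v − 295.57 = 0.
Positive root: v = −a·t_r + √((a·t_r)² + 2a·d) = −3.058 + √(9.351 + 295.57) = 14.4040 m/s.
14.4040 m/s × 3.6 = 51.854 km/h.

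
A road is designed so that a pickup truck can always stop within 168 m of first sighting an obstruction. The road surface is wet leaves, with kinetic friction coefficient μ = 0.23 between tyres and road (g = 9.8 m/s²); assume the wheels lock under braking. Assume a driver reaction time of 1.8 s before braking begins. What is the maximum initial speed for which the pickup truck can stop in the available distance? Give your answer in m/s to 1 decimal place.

Maximum speed ≈ 23.8 m/s

a = μg = 0.23 × 9.8 = 2.254 m/s².
Stopping distance: v·t_r + v²/(2a) = 168 with t_r = 1.8 s and a = 2.254 m/s².
So v² + 8.114 v − 757.34 = 0.
Positive root: v = −a·t_r + √((a·t_r)² + 2a·d) = −4.057 + √(16.459 + 757.34) = 23.7602 m/s.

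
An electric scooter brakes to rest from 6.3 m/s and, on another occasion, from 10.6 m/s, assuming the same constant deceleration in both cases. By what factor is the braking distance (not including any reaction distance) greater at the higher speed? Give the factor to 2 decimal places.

Braking distance d = v²/(2a), so with a fixed, d ∝ v².
Factor = (10.6/6.3)² = 1.6825² = 2.8308.

Factor ≈ 2.83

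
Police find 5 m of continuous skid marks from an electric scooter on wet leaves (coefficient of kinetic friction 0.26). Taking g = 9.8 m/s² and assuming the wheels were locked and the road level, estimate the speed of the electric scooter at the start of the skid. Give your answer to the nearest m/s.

Deceleration a = μg = 0.26 × 9.8 = 2.548 m/s².
v = √(2a·d) = √(2 × 2.548 × 5) = √25.480 = 5.0478 m/s.

Initial speed ≈ 5 m/s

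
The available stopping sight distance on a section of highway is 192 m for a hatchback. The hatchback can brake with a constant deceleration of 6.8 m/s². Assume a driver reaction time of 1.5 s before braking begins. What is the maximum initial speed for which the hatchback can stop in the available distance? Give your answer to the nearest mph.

Maximum speed ≈ 94 mph

Stopping distance: v·t_r + v²/(2a) = 192 with t_r = 1.5 s and a = 6.800 m/s².
So v² + 20.400 v − 2611.20 = 0.
Positive root: v = −a·t_r + √((a·t_r)² + 2a·d) = −10.200 + √(104.040 + 2611.20) = 41.9080 m/s.
41.9080 m/s ÷ 0.44704 = 93.746 mph.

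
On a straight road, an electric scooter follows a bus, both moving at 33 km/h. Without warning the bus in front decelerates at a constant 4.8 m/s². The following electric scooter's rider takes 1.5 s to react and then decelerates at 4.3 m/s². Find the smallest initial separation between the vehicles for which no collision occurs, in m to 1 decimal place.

Minimum gap ≈ 14.8 m

33 km/h ÷ 3.6 = 9.1667 m/s.
Leader travels v²/(2a_L) = 84.028 / 9.600 = 8.753 m before stopping.
Follower covers v·t_r = 9.1667 × 1.5 = 13.750 m while reacting, then v²/(2a_F) = 84.028 / 8.600 = 9.771 m while braking, for a total of 13.750 + 9.771 = 23.521 m.
Since a_F ≤ a_L and the follower starts braking later, the follower is never slower than the leader, so the closest approach is when both have stopped.
Minimum gap = 23.521 − 8.753 = 14.768 m.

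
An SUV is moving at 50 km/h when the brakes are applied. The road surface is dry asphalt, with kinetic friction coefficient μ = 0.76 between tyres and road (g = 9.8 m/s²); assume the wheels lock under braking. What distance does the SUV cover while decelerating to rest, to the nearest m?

50 km/h ÷ 3.6 = 13.8889 m/s.
a = μg = 0.76 × 9.8 = 7.448 m/s².
Braking distance = v²/(2a) = 13.8889² / (2 × 7.448) = 192.902 / 14.896 = 12.950 m.

Braking distance ≈ 13 m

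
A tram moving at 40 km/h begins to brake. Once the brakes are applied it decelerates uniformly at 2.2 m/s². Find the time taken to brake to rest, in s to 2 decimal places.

40 km/h ÷ 3.6 = 11.1111 m/s.
Braking time = v/a = 11.1111 / 2.200 = 5.050 s.

Braking time ≈ 5.05 s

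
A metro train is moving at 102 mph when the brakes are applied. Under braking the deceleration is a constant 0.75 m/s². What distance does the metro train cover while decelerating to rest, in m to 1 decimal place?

102 mph × 0.44704 = 45.5981 m/s.
Braking distance = v²/(2a) = 45.5981² / (2 × 0.750) = 2079.187 / 1.500 = 1386.125 m.

Braking distance ≈ 1386.1 m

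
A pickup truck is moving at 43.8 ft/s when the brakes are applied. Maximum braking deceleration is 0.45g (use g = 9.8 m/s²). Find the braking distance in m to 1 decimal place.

Braking distance ≈ 20.2 m

43.8 ft/s × 0.3048 = 13.3502 m/s.
a = 0.45 × 9.8 = 4.410 m/s².
Braking distance = v²/(2a) = 13.3502² / (2 × 4.410) = 178.228 / 8.820 = 20.207 m.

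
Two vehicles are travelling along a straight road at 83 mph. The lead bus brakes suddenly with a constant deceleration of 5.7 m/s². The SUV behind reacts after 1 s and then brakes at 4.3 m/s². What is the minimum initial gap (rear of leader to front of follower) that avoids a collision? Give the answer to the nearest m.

83 mph × 0.44704 = 37.1043 m/s.
Leader travels v²/(2a_L) = 1376.729 / 11.400 = 120.766 m before stopping.
Follower covers v·t_r = 37.1043 × 1 = 37.104 m while reacting, then v²/(2a_F) = 1376.729 / 8.600 = 160.085 m while braking, for a total of 37.104 + 160.085 = 197.189 m.
Since a_F ≤ a_L and the follower starts braking later, the follower is never slower than the leader, so the closest approach is when both have stopped.
Minimum gap = 197.189 − 120.766 = 76.423 m.

Minimum gap ≈ 76 m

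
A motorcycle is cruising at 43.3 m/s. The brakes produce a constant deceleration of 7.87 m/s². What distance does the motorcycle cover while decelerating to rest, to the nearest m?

Braking distance = v²/(2a) = 43.3000² / (2 × 7.870) = 1874.890 / 15.740 = 119.116 m.

Braking distance ≈ 119 m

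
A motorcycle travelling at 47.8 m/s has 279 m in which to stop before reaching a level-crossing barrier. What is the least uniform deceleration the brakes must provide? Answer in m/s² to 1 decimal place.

Required deceleration ≈ 4.1 m/s²

v² = 2a·d ⇒ a = v²/(2d) = 47.8000² / (2 × 279.000) = 2284.840 / 558.000 = 4.0947 m/s².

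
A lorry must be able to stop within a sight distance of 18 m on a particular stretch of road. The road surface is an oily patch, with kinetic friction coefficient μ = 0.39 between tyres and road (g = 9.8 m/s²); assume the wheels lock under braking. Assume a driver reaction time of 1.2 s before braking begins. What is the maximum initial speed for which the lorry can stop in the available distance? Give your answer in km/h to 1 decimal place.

Maximum speed ≈ 28.8 km/h

a = μg = 0.39 × 9.8 = 3.822 m/s².
Stopping distance: v·t_r + v²/(2a) = 18 with t_r = 1.2 s and a = 3.822 m/s².
So v² + 9.173 v − 137.59 = 0.
Positive root: v = −a·t_r + √((a·t_r)² + 2a·d) = −4.586 + √(21.031 + 137.59) = 8.0085 m/s.
8.0085 m/s × 3.6 = 28.831 km/h.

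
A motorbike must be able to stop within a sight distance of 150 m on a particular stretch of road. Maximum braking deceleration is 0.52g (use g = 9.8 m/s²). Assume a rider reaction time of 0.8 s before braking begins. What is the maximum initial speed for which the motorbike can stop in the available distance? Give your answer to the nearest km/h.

Maximum speed ≈ 127 km/h

a = 0.52 × 9.8 = 5.096 m/s².
Stopping distance: v·t_r + v²/(2a) = 150 with t_r = 0.8 s and a = 5.096 m/s².
So v² + 8.154 v − 1528.80 = 0.
Positive root: v = −a·t_r + √((a·t_r)² + 2a·d) = −4.077 + √(16.622 + 1528.80) = 35.2349 m/s.
35.2349 m/s × 3.6 = 126.846 km/h.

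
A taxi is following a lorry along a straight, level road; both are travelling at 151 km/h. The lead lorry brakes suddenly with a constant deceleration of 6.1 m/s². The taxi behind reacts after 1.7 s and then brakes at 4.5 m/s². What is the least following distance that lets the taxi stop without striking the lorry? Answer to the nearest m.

151 km/h ÷ 3.6 = 41.9444 m/s.
Leader travels v²/(2a_L) = 1759.333 / 12.200 = 144.208 m before stopping.
Follower covers v·t_r = 41.9444 × 1.7 = 71.305 m while reacting, then v²/(2a_F) = 1759.333 / 9.000 = 195.481 m while braking, for a total of 71.305 + 195.481 = 266.786 m.
Since a_F ≤ a_L and the follower starts braking later, the follower is never slower than the leader, so the closest approach is when both have stopped.
Minimum gap = 266.786 − 144.208 = 122.578 m.

Minimum gap ≈ 123 m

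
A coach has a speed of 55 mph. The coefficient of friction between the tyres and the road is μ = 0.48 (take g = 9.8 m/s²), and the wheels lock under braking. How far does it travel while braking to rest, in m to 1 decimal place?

55 mph × 0.44704 = 24.5872 m/s.
a = μg = 0.48 × 9.8 = 4.704 m/s².
Braking distance = v²/(2a) = 24.5872² / (2 × 4.704) = 604.530 / 9.408 = 64.257 m.

Braking distance ≈ 64.3 m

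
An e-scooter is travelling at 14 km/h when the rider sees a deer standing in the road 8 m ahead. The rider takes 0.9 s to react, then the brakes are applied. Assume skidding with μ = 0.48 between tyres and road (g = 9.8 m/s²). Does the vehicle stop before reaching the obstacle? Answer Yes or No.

14 km/h ÷ 3.6 = 3.8889 m/s.
a = μg = 0.48 × 9.8 = 4.704 m/s².
Reaction distance = 3.8889 × 0.9 = 3.500 m.
Braking distance = v²/(2a) = 15.124 / 9.408 = 1.608 m.
Total stopping distance = 3.500 + 1.608 = 5.108 m, vs 8 m available — it stops with 8 − 5.108 = 2.892 m to spare.

Yes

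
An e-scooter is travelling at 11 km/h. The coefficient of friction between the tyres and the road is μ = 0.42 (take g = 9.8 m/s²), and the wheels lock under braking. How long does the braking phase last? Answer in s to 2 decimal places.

Braking time ≈ 0.74 s

11 km/h ÷ 3.6 = 3.0556 m/s.
a = μg = 0.42 × 9.8 = 4.116 m/s².
Braking time = v/a = 3.0556 / 4.116 = 0.742 s.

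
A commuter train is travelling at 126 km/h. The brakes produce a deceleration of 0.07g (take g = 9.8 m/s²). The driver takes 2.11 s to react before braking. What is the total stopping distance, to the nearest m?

126 km/h ÷ 3.6 = 35.0000 m/s.
a = 0.07 × 9.8 = 0.686 m/s².
Reaction distance = v·t_r = 35.0000 × 2.11 = 73.850 m.
Braking distance = v²/(2a) = 35.0000² / (2 × 0.686) = 1225.000 / 1.372 = 892.857 m.
Total = 73.850 + 892.857 = 966.707 m.

Total stopping distance ≈ 967 m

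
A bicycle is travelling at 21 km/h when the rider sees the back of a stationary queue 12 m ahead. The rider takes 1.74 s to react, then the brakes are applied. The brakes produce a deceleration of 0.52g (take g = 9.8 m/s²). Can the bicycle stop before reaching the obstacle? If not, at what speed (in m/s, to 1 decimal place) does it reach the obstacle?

21 km/h ÷ 3.6 = 5.8333 m/s.
a = 0.52 × 9.8 = 5.096 m/s².
Reaction distance = 5.8333 × 1.74 = 10.150 m.
Braking distance needed to stop: v²/(2a) = 34.027 / 10.192 = 3.339 m, so total needed = 10.150 + 3.339 = 13.489 m > 12 m — it cannot stop.
Distance remaining when braking begins: 12 − 10.150 = 1.850 m.
v² = v₀² − 2a·d = 34.027 − 2 × 5.096 × 1.850 = 15.172 m²/s².
v = √15.172 = 3.895 m/s.

No — it strikes the obstacle at 3.9 m/s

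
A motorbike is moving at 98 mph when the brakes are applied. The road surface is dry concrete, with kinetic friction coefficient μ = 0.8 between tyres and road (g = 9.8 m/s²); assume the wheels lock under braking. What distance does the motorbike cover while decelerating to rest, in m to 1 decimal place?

98 mph × 0.44704 = 43.8099 m/s.
a = μg = 0.8 × 9.8 = 7.840 m/s².
Braking distance = v²/(2a) = 43.8099² / (2 × 7.840) = 1919.307 / 15.680 = 122.405 m.

Braking distance ≈ 122.4 m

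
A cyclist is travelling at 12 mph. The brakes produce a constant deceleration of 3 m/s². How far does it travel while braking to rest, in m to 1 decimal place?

12 mph × 0.44704 = 5.3645 m/s.
Braking distance = v²/(2a) = 5.3645² / (2 × 3.000) = 28.778 / 6.000 = 4.796 m.

Braking distance ≈ 4.8 m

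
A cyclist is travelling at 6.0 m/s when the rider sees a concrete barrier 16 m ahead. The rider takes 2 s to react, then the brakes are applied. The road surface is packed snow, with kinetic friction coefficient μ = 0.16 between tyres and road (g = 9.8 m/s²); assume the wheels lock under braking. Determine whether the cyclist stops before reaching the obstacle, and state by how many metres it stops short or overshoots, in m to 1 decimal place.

a = μg = 0.16 × 9.8 = 1.568 m/s².
Reaction distance = 6.0000 × 2 = 12.000 m.
Braking distance = v²/(2a) = 36.000 / 3.136 = 11.480 m.
Total stopping distance = 12.000 + 11.480 = 23.480 m, vs 16 m available — it cannot stop in time and overshoots by 23.480 − 16 = 7.480 m.

No — it overshoots by 7.5 m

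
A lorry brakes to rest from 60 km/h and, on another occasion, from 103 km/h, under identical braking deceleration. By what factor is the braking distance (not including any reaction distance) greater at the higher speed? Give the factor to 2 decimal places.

Braking distance d = v²/(2a), so with a fixed, d ∝ v².
Factor = (103/60)² = 1.7167² = 2.9471.

Factor ≈ 2.95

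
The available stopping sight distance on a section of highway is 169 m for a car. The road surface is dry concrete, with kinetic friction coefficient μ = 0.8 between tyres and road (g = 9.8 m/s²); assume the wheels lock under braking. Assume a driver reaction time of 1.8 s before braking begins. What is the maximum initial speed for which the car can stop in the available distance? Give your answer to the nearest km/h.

Maximum speed ≈ 141 km/h

a = μg = 0.8 × 9.8 = 7.840 m/s².
Stopping distance: v·t_r + v²/(2a) = 169 with t_r = 1.8 s and a = 7.840 m/s².
So v² + 28.224 v − 2649.92 = 0.
Positive root: v = −a·t_r + √((a·t_r)² + 2a·d) = −14.112 + √(199.149 + 2649.92) = 39.2647 m/s.
39.2647 m/s × 3.6 = 141.353 km/h.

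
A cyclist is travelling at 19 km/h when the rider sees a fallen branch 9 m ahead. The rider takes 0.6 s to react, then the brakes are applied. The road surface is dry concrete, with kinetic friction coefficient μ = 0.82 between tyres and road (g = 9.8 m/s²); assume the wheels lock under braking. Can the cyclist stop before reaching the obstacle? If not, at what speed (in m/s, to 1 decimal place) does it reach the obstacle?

Yes — it stops about 4.1 m short of the obstacle, so it never reaches it

19 km/h ÷ 3.6 = 5.2778 m/s.
a = μg = 0.82 × 9.8 = 8.036 m/s².
Reaction distance = 5.2778 × 0.6 = 3.167 m.
Braking distance = v²/(2a) = 27.855 / 16.072 = 1.733 m.
Total stopping distance = 3.167 + 1.733 = 4.900 m, vs 9 m available — it stops with 9 − 4.900 = 4.100 m to spare.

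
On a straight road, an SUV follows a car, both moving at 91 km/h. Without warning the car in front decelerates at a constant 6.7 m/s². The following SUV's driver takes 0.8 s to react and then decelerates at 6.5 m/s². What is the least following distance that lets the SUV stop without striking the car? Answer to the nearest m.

Minimum gap ≈ 22 m

91 km/h ÷ 3.6 = 25.2778 m/s.
Leader travels v²/(2a_L) = 638.967 / 13.400 = 47.684 m before stopping.
Follower covers v·t_r = 25.2778 × 0.8 = 20.222 m while reacting, then v²/(2a_F) = 638.967 / 13.000 = 49.151 m while braking, for a total of 20.222 + 49.151 = 69.373 m.
Since a_F ≤ a_L and the follower starts braking later, the follower is never slower than the leader, so the closest approach is when both have stopped.
Minimum gap = 69.373 − 47.684 = 21.689 m.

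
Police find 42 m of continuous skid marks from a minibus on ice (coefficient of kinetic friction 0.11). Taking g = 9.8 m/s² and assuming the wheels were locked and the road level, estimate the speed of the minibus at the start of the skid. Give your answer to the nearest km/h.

Initial speed ≈ 34 km/h

Deceleration a = μg = 0.11 × 9.8 = 1.078 m/s².
v = √(2a·d) = √(2 × 1.078 × 42) = √90.552 = 9.5159 m/s.
= 9.5159 × 3.6 = 34.257 km/h.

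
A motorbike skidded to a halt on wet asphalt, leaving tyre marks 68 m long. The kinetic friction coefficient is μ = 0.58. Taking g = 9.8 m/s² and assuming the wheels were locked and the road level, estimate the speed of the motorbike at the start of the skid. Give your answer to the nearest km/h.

Deceleration a = μg = 0.58 × 9.8 = 5.684 m/s².
v = √(2a·d) = √(2 × 5.684 × 68) = √773.024 = 27.8033 m/s.
= 27.8033 × 3.6 = 100.092 km/h.

Initial speed ≈ 100 km/h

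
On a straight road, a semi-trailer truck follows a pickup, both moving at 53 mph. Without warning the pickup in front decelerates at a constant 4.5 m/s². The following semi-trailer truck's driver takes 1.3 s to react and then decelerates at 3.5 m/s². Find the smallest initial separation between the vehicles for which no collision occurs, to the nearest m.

53 mph × 0.44704 = 23.6931 m/s.
Leader travels v²/(2a_L) = 561.363 / 9.000 = 62.374 m before stopping.
Follower covers v·t_r = 23.6931 × 1.3 = 30.801 m while reacting, then v²/(2a_F) = 561.363 / 7.000 = 80.195 m while braking, for a total of 30.801 + 80.195 = 110.996 m.
Since a_F ≤ a_L and the follower starts braking later, the follower is never slower than the leader, so the closest approach is when both have stopped.
Minimum gap = 110.996 − 62.374 = 48.622 m.

Minimum gap ≈ 49 m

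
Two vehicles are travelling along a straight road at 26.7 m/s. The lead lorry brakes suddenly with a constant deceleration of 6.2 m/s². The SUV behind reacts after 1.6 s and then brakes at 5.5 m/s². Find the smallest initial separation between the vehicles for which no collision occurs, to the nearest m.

Minimum gap ≈ 50 m

Leader travels v²/(2a_L) = 712.890 / 12.400 = 57.491 m before stopping.
Follower covers v·t_r = 26.7000 × 1.6 = 42.720 m while reacting, then v²/(2a_F) = 712.890 / 11.000 = 64.808 m while braking, for a total of 42.720 + 64.808 = 107.528 m.
Since a_F ≤ a_L and the follower starts braking later, the follower is never slower than the leader, so the closest approach is when both have stopped.
Minimum gap = 107.528 − 57.491 = 50.037 m.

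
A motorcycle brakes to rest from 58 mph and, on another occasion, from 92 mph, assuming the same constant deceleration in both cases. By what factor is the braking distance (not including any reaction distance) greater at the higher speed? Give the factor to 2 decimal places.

Braking distance d = v²/(2a), so with a fixed, d ∝ v².
Factor = (92/58)² = 1.5862² = 2.5160.

Factor ≈ 2.52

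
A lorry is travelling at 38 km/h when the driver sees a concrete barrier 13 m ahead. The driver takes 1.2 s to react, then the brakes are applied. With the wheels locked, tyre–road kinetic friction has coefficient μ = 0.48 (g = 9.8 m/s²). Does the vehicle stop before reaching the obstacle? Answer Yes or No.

38 km/h ÷ 3.6 = 10.5556 m/s.
a = μg = 0.48 × 9.8 = 4.704 m/s².
Reaction distance = 10.5556 × 1.2 = 12.667 m.
Braking distance = v²/(2a) = 111.421 / 9.408 = 11.843 m.
Total stopping distance = 12.667 + 11.843 = 24.510 m, vs 13 m available — it cannot stop in time and overshoots by 24.510 − 13 = 11.510 m.

No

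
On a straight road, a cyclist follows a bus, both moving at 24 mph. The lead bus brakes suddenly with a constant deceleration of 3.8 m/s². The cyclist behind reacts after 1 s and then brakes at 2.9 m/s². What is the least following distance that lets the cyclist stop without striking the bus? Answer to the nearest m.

Minimum gap ≈ 15 m

24 mph × 0.44704 = 10.7290 m/s.
Leader travels v²/(2a_L) = 115.111 / 7.600 = 15.146 m before stopping.
Follower covers v·t_r = 10.7290 × 1 = 10.729 m while reacting, then v²/(2a_F) = 115.111 / 5.800 = 19.847 m while braking, for a total of 10.729 + 19.847 = 30.576 m.
Since a_F ≤ a_L and the follower starts braking later, the follower is never slower than the leader, so the closest approach is when both have stopped.
Minimum gap = 30.576 − 15.146 = 15.430 m.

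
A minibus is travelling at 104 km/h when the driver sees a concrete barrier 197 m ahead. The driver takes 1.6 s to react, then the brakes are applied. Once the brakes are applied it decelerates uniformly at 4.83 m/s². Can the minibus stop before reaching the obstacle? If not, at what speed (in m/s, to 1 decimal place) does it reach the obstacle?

Yes — it stops about 64.4 m short of the obstacle, so it never reaches it

104 km/h ÷ 3.6 = 28.8889 m/s.
Reaction distance = 28.8889 × 1.6 = 46.222 m.
Braking distance = v²/(2a) = 834.569 / 9.660 = 86.394 m.
Total stopping distance = 46.222 + 86.394 = 132.616 m, vs 197 m available — it stops with 197 − 132.616 = 64.384 m to spare.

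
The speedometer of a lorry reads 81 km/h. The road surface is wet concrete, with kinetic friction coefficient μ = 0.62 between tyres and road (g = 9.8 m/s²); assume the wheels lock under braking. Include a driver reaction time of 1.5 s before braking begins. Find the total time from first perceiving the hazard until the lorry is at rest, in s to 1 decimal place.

Total time ≈ 5.2 s

81 km/h ÷ 3.6 = 22.5000 m/s.
a = μg = 0.62 × 9.8 = 6.076 m/s².
Braking time = v/a = 22.5000 / 6.076 = 3.703 s.
Total = 1.5 + 3.703 = 5.203 s.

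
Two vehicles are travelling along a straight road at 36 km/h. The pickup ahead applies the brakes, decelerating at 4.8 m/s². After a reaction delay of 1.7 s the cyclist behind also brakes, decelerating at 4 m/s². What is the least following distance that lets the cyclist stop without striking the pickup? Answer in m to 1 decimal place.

36 km/h ÷ 3.6 = 10.0000 m/s.
Leader travels v²/(2a_L) = 100.000 / 9.600 = 10.417 m before stopping.
Follower covers v·t_r = 10.0000 × 1.7 = 17.000 m while reacting, then v²/(2a_F) = 100.000 / 8.000 = 12.500 m while braking, for a total of 17.000 + 12.500 = 29.500 m.
Since a_F ≤ a_L and the follower starts braking later, the follower is never slower than the leader, so the closest approach is when both have stopped.
Minimum gap = 29.500 − 10.417 = 19.083 m.

Minimum gap ≈ 19.1 m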